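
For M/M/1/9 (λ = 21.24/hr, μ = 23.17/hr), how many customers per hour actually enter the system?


ρ = 0.9167; P_K = (1−ρ)ρ^9/(1−ρ^10) = 0.065548
λ_eff = λ(1 − P_K) = 21.24·(1 − 0.065548) = 21.24·0.934452 = 19.8478 /hr

Final: 19.8478 /hr


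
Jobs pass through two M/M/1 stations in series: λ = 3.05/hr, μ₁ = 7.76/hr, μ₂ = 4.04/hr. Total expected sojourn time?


Each node sees arrival rate λ = 3.05/hr (tandem ⇒ throughput preserved).
W₁ = 1/(μ₁−λ) = 1/(7.76−3.05) = 0.21231 hr
W₂ = 1/(μ₂−λ) = 1/(4.04−3.05) = 1.01010 hr
W_total = W₁ + W₂ = 0.21231 + 1.01010 = 1.22242 hr

Final: 1.22242 hr


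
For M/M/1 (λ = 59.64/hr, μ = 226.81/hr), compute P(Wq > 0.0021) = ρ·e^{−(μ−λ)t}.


ρ = 59.64/226.81 = 0.2630
P(Wq > t) = ρ·e^{−(μ−λ)t} = 0.2630·e^{−0.3511}
= 0.2630·0.703944 = 0.185103

Final: 0.185103


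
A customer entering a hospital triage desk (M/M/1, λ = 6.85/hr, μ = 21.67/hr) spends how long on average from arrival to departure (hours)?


W = 1/(μ−λ) = 1/(21.67 − 6.85) = 1/14.82 = 0.06748 hr

Final: 0.06748 hr


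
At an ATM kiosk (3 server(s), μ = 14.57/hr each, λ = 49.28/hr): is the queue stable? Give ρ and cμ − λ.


Total capacity cμ = 3·14.57 = 43.71/hr
ρ = λ/(cμ) = 49.28/43.71 = 1.1274
Stable ⇔ ρ < 1: NO
Spare capacity = cμ − λ = 43.71 − 49.28 = -5.57/hr

Final: ρ = 1.1274; unstable; margin = -5.57/hr


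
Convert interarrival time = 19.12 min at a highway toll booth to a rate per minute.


λ = 1/(interarrival time) in consistent units.
1 minute = 1 min, so λ = 1/19.12 = 0.05230 per minute

Final: 0.05230 /min


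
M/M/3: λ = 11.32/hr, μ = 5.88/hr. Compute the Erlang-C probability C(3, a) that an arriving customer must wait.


a = λ/μ = 1.9252; ρ = a/3 = 0.6417
P₀ = 0.123494 (from M/M/c formula)
C(c,a) = [a^c/(c!(1−ρ))]·P₀ = [7.13522/(6·0.3583)]·0.123494
= 3.31923·0.123494 = 0.409906

Final: 0.409906


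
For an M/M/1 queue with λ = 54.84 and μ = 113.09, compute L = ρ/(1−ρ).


ρ = λ/μ = 54.84/113.09 = 0.4849
L = ρ/(1−ρ) = 0.4849/(1 − 0.4849) = 0.4849/0.5151 = 0.9415

Final: 0.9415


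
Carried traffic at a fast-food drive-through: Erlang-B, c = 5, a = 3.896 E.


B(5,3.896) = 0.189749 (Erlang-B)
Carried load = a(1 − B) = 3.896·(1 − 0.189749) = 3.896·0.810251 = 3.1567 E

Final: 3.1567 Erlangs


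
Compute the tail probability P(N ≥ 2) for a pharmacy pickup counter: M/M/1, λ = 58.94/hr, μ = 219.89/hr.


ρ = 58.94/219.89 = 0.2680
P(N ≥ n) = ρ^n = 0.2680^2 = 0.071847

Final: 0.071847


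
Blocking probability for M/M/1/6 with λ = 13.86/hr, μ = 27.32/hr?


ρ = λ/μ = 13.86/27.32 = 0.5073
P_K = (1−ρ)ρ^K/(1−ρ^(K+1)) = (0.4927·0.017049)/(1 − 0.008649)
= 0.008400/0.991351 = 0.008473

Final: 0.008473


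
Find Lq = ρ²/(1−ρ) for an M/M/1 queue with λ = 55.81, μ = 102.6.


ρ = 55.81/102.6 = 0.5440
Lq = ρ²/(1−ρ) = 0.2959/0.4560 = 0.6488

Final: 0.6488


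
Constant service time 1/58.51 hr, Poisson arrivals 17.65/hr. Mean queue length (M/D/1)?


ρ = 17.65/58.51 = 0.3017
M/D/1: Lq = ρ²/(2(1−ρ)) = 0.09100/(2·0.6983) = 0.06515

Final: 0.06515


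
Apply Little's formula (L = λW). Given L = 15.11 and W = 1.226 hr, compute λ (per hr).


λ = L/W = 15.11/1.226 = 12.3246 /hr

Final: 12.3246 /hr


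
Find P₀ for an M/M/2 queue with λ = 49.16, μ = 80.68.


a = λ/μ = 49.16/80.68 = 0.6093; ρ = a/c = 0.3047
Σ_{k=0}^{1} a^k/k! (terms k=0..1) = 1.00000 + 0.60932 = 1.60932
Tail: a^2/(2!(1−ρ)) = 0.37127/(2·0.6953) = 0.26697
P₀ = 1/(1.60932 + 0.26697) = 1/1.87629 = 0.532966

Final: 0.532966


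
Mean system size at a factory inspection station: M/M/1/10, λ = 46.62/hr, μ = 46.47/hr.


ρ = 46.62/46.47 = 1.0032
L = ρ[1 − (K+1)ρ^K + Kρ^(K+1)] / [(1−ρ)(1−ρ^(K+1))]
Numerator: 1.0032·(1 − 11·1.032752 + 10·1.036085) = 0.0005862
Denominator: (-0.003228)·(-0.036085) = 0.0001165
L = 0.0005862/0.0001165 = 5.0322

Final: 5.0322


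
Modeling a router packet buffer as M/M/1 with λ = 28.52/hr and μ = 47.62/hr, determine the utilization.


ρ = λ/μ = 28.52/47.62 = 0.5989

Final: 0.5989


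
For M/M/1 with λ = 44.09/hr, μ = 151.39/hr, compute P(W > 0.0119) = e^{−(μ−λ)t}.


W ~ Exponential(μ−λ) for M/M/1.
μ − λ = 151.39 − 44.09 = 107.3000
P(W > t) = e^{−(μ−λ)t} = e^{−1.2769} = 0.278909

Final: 0.278909


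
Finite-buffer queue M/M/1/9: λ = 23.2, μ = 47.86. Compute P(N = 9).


ρ = λ/μ = 23.2/47.86 = 0.4847
P_K = (1−ρ)ρ^K/(1−ρ^(K+1)) = (0.5153·0.001478)/(1 − 0.0007164)
= 0.0007615/0.999284 = 0.0007620

Final: 0.0007620


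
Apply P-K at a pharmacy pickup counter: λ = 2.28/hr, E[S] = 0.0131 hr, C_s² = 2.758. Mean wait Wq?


ρ = λ·E[S] = 2.28·0.0131 = 0.02987
E[S²] = E[S]²(1+C_s²) = 0.0131²·(1+2.758) = 0.0006449
Wq = λ·E[S²]/(2(1−ρ)) = 2.28·0.0006449/(2·0.9701) = 0.0007578 hr

Final: 0.0007578 hr


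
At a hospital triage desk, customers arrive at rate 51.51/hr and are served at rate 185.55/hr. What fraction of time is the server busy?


ρ = λ/μ = 51.51/185.55 = 0.2776

Final: 0.2776


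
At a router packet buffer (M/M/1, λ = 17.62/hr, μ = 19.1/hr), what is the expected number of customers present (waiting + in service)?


ρ = λ/μ = 17.62/19.1 = 0.9225
L = ρ/(1−ρ) = 0.9225/(1 − 0.9225) = 0.9225/0.07749 = 11.9054

Final: 11.9054


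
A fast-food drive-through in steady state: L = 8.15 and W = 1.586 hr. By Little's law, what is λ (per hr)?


λ = L/W = 8.15/1.586 = 5.1387 /hr

Final: 5.1387 /hr


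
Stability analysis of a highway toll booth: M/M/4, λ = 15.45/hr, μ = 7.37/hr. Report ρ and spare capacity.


Total capacity cμ = 4·7.37 = 29.48/hr
ρ = λ/(cμ) = 15.45/29.48 = 0.5241
Stable ⇔ ρ < 1: YES
Spare capacity = cμ − λ = 29.48 − 15.45 = 14.03/hr

Final: ρ = 0.5241; stable; margin = 14.03/hr


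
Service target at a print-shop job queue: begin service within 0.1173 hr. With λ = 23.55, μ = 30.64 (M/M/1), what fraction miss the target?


ρ = 23.55/30.64 = 0.7686
P(Wq > t) = ρ·e^{−(μ−λ)t} = 0.7686·e^{−0.8317}
= 0.7686·0.435327 = 0.334594

Final: 0.334594


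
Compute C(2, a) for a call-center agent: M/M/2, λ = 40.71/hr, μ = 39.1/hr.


a = λ/μ = 1.0412; ρ = a/2 = 0.5206
P₀ = 0.315280 (from M/M/c formula)
C(c,a) = [a^c/(c!(1−ρ))]·P₀ = [1.08405/(2·0.4794)]·0.315280
= 1.13060·0.315280 = 0.356457

Final: 0.356457


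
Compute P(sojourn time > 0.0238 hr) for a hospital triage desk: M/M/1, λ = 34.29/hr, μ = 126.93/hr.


W ~ Exponential(μ−λ) for M/M/1.
μ − λ = 126.93 − 34.29 = 92.6400
P(W > t) = e^{−(μ−λ)t} = e^{−2.2048} = 0.110269

Final: 0.110269


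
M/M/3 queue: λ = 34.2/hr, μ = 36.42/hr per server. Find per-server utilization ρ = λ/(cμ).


ρ = λ/(cμ) = 34.2/(3·36.42) = 34.2/109.26 = 0.3130

Final: 0.3130


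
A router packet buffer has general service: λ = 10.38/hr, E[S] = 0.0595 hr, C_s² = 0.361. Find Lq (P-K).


ρ = λ·E[S] = 10.38·0.0595 = 0.6176
Lq = ρ²(1+C_s²)/(2(1−ρ)) = 0.3814·(1+0.361)/(2·0.3824)
= 0.3814·1.3610/0.7648 = 0.67881

Final: 0.67881


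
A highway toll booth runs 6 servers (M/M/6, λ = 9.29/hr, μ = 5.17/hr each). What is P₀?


a = λ/μ = 9.29/5.17 = 1.7969; ρ = a/c = 0.2995
Σ_{k=0}^{5} a^k/k! (terms k=0..5) = 1.00000 + 1.79691 + 1.61443 + 0.96700 + 0.43440 + 0.15611 = 5.96885
Tail: a^6/(6!(1−ρ)) = 33.66286/(720·0.7005) = 0.06674
P₀ = 1/(5.96885 + 0.06674) = 1/6.03559 = 0.165684

Final: 0.165684


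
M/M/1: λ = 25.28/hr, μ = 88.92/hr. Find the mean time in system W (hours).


W = 1/(μ−λ) = 1/(88.92 − 25.28) = 1/63.64 = 0.01571 hr

Final: 0.01571 hr


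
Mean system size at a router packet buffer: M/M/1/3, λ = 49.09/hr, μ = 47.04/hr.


ρ = 49.09/47.04 = 1.0436
L = ρ[1 − (K+1)ρ^K + Kρ^(K+1)] / [(1−ρ)(1−ρ^(K+1))]
Numerator: 1.0436·(1 − 4·1.136520 + 3·1.186050) = 0.012594
Denominator: (-0.04358)·(-0.186050) = 0.008108
L = 0.012594/0.008108 = 1.5533

Final: 1.5533


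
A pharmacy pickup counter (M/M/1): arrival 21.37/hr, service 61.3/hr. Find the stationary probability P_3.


ρ = 21.37/61.3 = 0.3486
P_n = (1−ρ)·ρ^n = (1 − 0.3486)·0.3486^3 = 0.6514·0.042367 = 0.027598

Final: 0.027598


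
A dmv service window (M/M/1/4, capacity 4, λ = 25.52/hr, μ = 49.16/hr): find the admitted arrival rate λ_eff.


ρ = 0.5191; P_K = (1−ρ)ρ^4/(1−ρ^5) = 0.036291
λ_eff = λ(1 − P_K) = 25.52·(1 − 0.036291) = 25.52·0.963709 = 24.5939 /hr

Final: 24.5939 /hr


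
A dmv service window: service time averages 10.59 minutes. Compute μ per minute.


μ = 1/(service time) in consistent units.
1 minute = 1 min, so μ = 1/10.59 = 0.09443 per minute

Final: 0.09443 /min


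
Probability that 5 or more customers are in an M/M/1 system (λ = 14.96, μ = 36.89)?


ρ = 14.96/36.89 = 0.4055
P(N ≥ n) = ρ^n = 0.4055^5 = 0.010968

Final: 0.010968


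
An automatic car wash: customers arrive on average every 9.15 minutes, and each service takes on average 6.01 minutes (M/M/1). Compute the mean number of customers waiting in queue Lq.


λ = 60/9.15 = 6.5574 /hr
μ = 60/6.01 = 9.9834 /hr
ρ = λ/μ = 6.5574/9.9834 = 0.6568
Lq = ρ²/(1−ρ) = 0.4314/0.3432 = 1.2572

Final: 1.2572


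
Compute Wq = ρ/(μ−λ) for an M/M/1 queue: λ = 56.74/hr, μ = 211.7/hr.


ρ = 56.74/211.7 = 0.2680
Wq = ρ/(μ−λ) = 0.2680/(211.7 − 56.74) = 0.2680/154.96 = 0.001730 hr

Final: 0.001730 hr


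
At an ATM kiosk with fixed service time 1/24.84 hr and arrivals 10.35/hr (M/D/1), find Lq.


ρ = 10.35/24.84 = 0.4167
M/D/1: Lq = ρ²/(2(1−ρ)) = 0.1736/(2·0.5833) = 0.14881

Final: 0.14881


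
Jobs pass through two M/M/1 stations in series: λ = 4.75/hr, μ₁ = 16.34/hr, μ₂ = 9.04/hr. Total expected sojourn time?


Each node sees arrival rate λ = 4.75/hr (tandem ⇒ throughput preserved).
W₁ = 1/(μ₁−λ) = 1/(16.34−4.75) = 0.08628 hr
W₂ = 1/(μ₂−λ) = 1/(9.04−4.75) = 0.23310 hr
W_total = W₁ + W₂ = 0.08628 + 0.23310 = 0.31938 hr

Final: 0.31938 hr


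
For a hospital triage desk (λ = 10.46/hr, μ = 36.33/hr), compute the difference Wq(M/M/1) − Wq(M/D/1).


ρ = 10.46/36.33 = 0.2879
Wq(M/M/1) = ρ/(μ−λ) = 0.2879/25.87 = 0.01113 hr
Wq(M/D/1) = ρ/(2(μ−λ)) = 0.005565 hr
Savings = 0.01113 − 0.005565 = 0.005565 hr

Final: 0.005565 hr


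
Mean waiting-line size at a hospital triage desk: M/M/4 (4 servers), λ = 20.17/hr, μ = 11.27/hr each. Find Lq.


a = λ/μ = 1.7897; ρ = a/4 = 0.4474
P₀ = 0.163391
Lq = P₀·a^c·ρ / (c!·(1−ρ)²) = 0.163391·10.25954·0.4474/(24·0.30534)
= 0.10235

Final: 0.10235


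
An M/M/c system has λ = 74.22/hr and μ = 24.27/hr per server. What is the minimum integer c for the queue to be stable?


Stability requires cμ > λ ⇔ c > λ/μ.
λ/μ = 74.22/24.27 = 3.0581
Minimum integer c = ⌊3.0581⌋ + 1 = 4
Check: 4·24.27 = 97.08 > 74.22, while 3·24.27 = 72.81 ≤ 74.22

Final: 4 servers


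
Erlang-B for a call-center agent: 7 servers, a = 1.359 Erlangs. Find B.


B(c,a) = (a^c/c!) / Σ_{k=0}^{c} a^k/k!
a^7/7! = 0.001699
Σ terms (k=0..7): 1.00000 + 1.35900 + 0.92344 + 0.41832 + 0.14212 + 0.03863 + 0.008750 + 0.001699 = 3.891960
B = 0.001699/3.891960 = 0.0004365

Final: 0.0004365


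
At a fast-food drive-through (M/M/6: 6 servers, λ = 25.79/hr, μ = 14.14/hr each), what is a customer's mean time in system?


a = 1.8239; ρ = 0.3040; P₀ = 0.161259
Lq = P₀·a^c·ρ/(c!(1−ρ)²) = 0.005174
Wq = Lq/λ = 0.005174/25.79 = 0.0002006 hr
W = Wq + 1/μ = 0.0002006 + 0.07072 = 0.07092 hr

Final: 0.07092 hr


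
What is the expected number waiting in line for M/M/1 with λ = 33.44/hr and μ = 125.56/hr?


ρ = 33.44/125.56 = 0.2663
Lq = ρ²/(1−ρ) = 0.07093/0.7337 = 0.09668

Final: 0.09668


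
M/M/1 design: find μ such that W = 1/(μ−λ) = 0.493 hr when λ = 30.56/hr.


W = 1/(μ−λ) ⇒ μ − λ = 1/W = 1/0.493 = 2.0284
μ = λ + 1/W = 30.56 + 2.0284 = 32.5884 per hr

Final: 32.5884 /hr


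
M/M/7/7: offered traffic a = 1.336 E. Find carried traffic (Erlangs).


B(7,1.336) = 0.0003963 (Erlang-B)
Carried load = a(1 − B) = 1.336·(1 − 0.0003963) = 1.336·0.999604 = 1.3355 E

Final: 1.3355 Erlangs


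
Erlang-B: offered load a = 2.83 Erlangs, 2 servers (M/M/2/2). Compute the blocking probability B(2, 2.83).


B(c,a) = (a^c/c!) / Σ_{k=0}^{c} a^k/k!
a^2/2! = 4.004450
Σ terms (k=0..2): 1.00000 + 2.83000 + 4.00445 = 7.834450
B = 4.004450/7.834450 = 0.511134

Final: 0.511134


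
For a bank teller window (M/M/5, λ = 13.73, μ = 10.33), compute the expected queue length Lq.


a = λ/μ = 1.3291; ρ = a/5 = 0.2658
P₀ = 0.264487
Lq = P₀·a^c·ρ / (c!·(1−ρ)²) = 0.264487·4.14812·0.2658/(120·0.53901)
= 0.004509

Final: 0.004509


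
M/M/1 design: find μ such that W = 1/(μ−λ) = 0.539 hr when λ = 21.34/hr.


W = 1/(μ−λ) ⇒ μ − λ = 1/W = 1/0.539 = 1.8553
μ = λ + 1/W = 21.34 + 1.8553 = 23.1953 per hr

Final: 23.1953 /hr


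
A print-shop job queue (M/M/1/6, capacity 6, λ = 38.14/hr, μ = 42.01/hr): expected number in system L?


ρ = 38.14/42.01 = 0.9079
L = ρ[1 − (K+1)ρ^K + Kρ^(K+1)] / [(1−ρ)(1−ρ^(K+1))]
Numerator: 0.9079·(1 − 7·0.559974 + 6·0.508389) = 0.118491
Denominator: (0.09212)·(0.491611) = 0.045288
L = 0.118491/0.045288 = 2.6164

Final: 2.6164


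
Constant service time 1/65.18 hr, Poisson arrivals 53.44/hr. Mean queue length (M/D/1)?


ρ = 53.44/65.18 = 0.8199
M/D/1: Lq = ρ²/(2(1−ρ)) = 0.6722/(2·0.1801) = 1.86604

Final: 1.86604


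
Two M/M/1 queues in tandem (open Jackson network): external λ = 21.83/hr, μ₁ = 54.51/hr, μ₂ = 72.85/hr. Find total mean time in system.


Each node sees arrival rate λ = 21.83/hr (tandem ⇒ throughput preserved).
W₁ = 1/(μ₁−λ) = 1/(54.51−21.83) = 0.03060 hr
W₂ = 1/(μ₂−λ) = 1/(72.85−21.83) = 0.01960 hr
W_total = W₁ + W₂ = 0.03060 + 0.01960 = 0.05020 hr

Final: 0.05020 hr


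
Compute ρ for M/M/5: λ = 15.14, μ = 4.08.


ρ = λ/(cμ) = 15.14/(5·4.08) = 15.14/20.40 = 0.7422

Final: 0.7422


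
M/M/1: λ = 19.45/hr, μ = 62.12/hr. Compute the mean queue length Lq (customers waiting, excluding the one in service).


ρ = 19.45/62.12 = 0.3131
Lq = ρ²/(1−ρ) = 0.09803/0.6869 = 0.1427

Final: 0.1427


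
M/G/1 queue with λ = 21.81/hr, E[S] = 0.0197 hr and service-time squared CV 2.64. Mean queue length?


ρ = λ·E[S] = 21.81·0.0197 = 0.4297
Lq = ρ²(1+C_s²)/(2(1−ρ)) = 0.1846·(1+2.64)/(2·0.5703)
= 0.1846·3.6400/1.1407 = 0.58909

Final: 0.58909


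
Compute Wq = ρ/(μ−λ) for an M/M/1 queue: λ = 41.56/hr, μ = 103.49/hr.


ρ = 41.56/103.49 = 0.4016
Wq = ρ/(μ−λ) = 0.4016/(103.49 − 41.56) = 0.4016/61.93 = 0.006484 hr

Final: 0.006484 hr


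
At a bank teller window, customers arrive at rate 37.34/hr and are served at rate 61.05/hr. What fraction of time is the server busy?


ρ = λ/μ = 37.34/61.05 = 0.6116

Final: 0.6116


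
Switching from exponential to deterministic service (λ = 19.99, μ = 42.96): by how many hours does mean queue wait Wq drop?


ρ = 19.99/42.96 = 0.4653
Wq(M/M/1) = ρ/(μ−λ) = 0.4653/22.97 = 0.02026 hr
Wq(M/D/1) = ρ/(2(μ−λ)) = 0.01013 hr
Savings = 0.02026 − 0.01013 = 0.01013 hr

Final: 0.01013 hr


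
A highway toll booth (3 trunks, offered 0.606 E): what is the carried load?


B(3,0.606) = 0.020305 (Erlang-B)
Carried load = a(1 − B) = 0.606·(1 − 0.020305) = 0.606·0.979695 = 0.5937 E

Final: 0.5937 Erlangs


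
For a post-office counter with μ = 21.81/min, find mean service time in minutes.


Mean service time = 1/μ = 1/21.81 minute = 0.04585 minute
In minutes: 0.04585 × 1 = 0.04585 min

Final: 0.04585 min


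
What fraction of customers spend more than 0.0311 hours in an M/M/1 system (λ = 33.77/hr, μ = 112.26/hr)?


W ~ Exponential(μ−λ) for M/M/1.
μ − λ = 112.26 − 33.77 = 78.4900
P(W > t) = e^{−(μ−λ)t} = e^{−2.4410} = 0.087070

Final: 0.087070


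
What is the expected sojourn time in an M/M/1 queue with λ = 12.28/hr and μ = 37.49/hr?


W = 1/(μ−λ) = 1/(37.49 − 12.28) = 1/25.21 = 0.03967 hr

Final: 0.03967 hr


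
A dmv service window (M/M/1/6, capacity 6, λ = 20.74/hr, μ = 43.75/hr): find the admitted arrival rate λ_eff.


ρ = 0.4741; P_K = (1−ρ)ρ^6/(1−ρ^7) = 0.006002
λ_eff = λ(1 − P_K) = 20.74·(1 − 0.006002) = 20.74·0.993998 = 20.6155 /hr

Final: 20.6155 /hr


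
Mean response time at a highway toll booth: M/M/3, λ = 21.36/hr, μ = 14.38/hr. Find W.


a = 1.4854; ρ = 0.4951; P₀ = 0.214109
Lq = P₀·a^c·ρ/(c!(1−ρ)²) = 0.22718
Wq = Lq/λ = 0.22718/21.36 = 0.01064 hr
W = Wq + 1/μ = 0.01064 + 0.06954 = 0.08018 hr

Final: 0.08018 hr


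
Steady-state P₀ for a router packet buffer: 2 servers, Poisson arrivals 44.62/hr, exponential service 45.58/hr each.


a = λ/μ = 44.62/45.58 = 0.9789; ρ = a/c = 0.4895
Σ_{k=0}^{1} a^k/k! (terms k=0..1) = 1.00000 + 0.97894 = 1.97894
Tail: a^2/(2!(1−ρ)) = 0.95832/(2·0.5105) = 0.93855
P₀ = 1/(1.97894 + 0.93855) = 1/2.91749 = 0.342760

Final: 0.342760


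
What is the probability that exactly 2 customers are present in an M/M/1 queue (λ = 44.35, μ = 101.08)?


ρ = 44.35/101.08 = 0.4388
P_n = (1−ρ)·ρ^n = (1 − 0.4388)·0.4388^2 = 0.5612·0.192512 = 0.108045

Final: 0.108045


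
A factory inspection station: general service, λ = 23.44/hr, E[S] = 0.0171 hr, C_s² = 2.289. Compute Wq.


ρ = λ·E[S] = 23.44·0.0171 = 0.4008
E[S²] = E[S]²(1+C_s²) = 0.0171²·(1+2.289) = 0.0009617
Wq = λ·E[S²]/(2(1−ρ)) = 23.44·0.0009617/(2·0.5992) = 0.01881 hr

Final: 0.01881 hr


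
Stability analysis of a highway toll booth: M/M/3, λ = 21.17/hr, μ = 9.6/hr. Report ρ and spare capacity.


Total capacity cμ = 3·9.6 = 28.80/hr
ρ = λ/(cμ) = 21.17/28.80 = 0.7351
Stable ⇔ ρ < 1: YES
Spare capacity = cμ − λ = 28.80 − 21.17 = 7.63/hr

Final: ρ = 0.7351; stable; margin = 7.63/hr


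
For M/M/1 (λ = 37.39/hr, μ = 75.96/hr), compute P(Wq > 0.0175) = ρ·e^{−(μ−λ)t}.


ρ = 37.39/75.96 = 0.4922
P(Wq > t) = ρ·e^{−(μ−λ)t} = 0.4922·e^{−0.6750}
= 0.4922·0.509169 = 0.250630

Final: 0.250630


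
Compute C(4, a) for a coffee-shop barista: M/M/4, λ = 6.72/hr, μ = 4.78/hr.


a = λ/μ = 1.4059; ρ = a/4 = 0.3515
P₀ = 0.243419 (from M/M/c formula)
C(c,a) = [a^c/(c!(1−ρ))]·P₀ = [3.90630/(24·0.6485)]·0.243419
= 0.25097·0.243419 = 0.061091

Final: 0.061091


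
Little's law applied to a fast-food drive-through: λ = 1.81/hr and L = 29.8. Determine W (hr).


W = L/λ = 29.8/1.81 = 16.4641 hr

Final: 16.4641 hr


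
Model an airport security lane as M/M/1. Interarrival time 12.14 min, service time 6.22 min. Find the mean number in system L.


λ = 60/12.14 = 4.9423 /hr
μ = 60/6.22 = 9.6463 /hr
ρ = λ/μ = 4.9423/9.6463 = 0.5124
L = ρ/(1−ρ) = 0.5124/0.4876 = 1.0507

Final: 1.0507


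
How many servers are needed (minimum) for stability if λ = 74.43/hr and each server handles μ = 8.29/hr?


Stability requires cμ > λ ⇔ c > λ/μ.
λ/μ = 74.43/8.29 = 8.9783
Minimum integer c = ⌊8.9783⌋ + 1 = 9
Check: 9·8.29 = 74.61 > 74.43, while 8·8.29 = 66.32 ≤ 74.43

Final: 9 servers


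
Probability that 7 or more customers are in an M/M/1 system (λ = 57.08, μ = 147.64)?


ρ = 57.08/147.64 = 0.3866
P(N ≥ n) = ρ^n = 0.3866^7 = 0.001291

Final: 0.001291


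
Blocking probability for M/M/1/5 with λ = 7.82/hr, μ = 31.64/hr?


ρ = λ/μ = 7.82/31.64 = 0.2472
P_K = (1−ρ)ρ^K/(1−ρ^(K+1)) = (0.7528·0.0009223)/(1 − 0.0002279)
= 0.0006943/0.999772 = 0.0006945

Final: 0.0006945


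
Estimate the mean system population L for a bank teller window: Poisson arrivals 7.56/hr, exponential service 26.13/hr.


ρ = λ/μ = 7.56/26.13 = 0.2893
L = ρ/(1−ρ) = 0.2893/(1 − 0.2893) = 0.2893/0.7107 = 0.4071

Final: 0.4071


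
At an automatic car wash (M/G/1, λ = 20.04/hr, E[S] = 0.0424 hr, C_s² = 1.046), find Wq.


ρ = λ·E[S] = 20.04·0.0424 = 0.8497
E[S²] = E[S]²(1+C_s²) = 0.0424²·(1+1.046) = 0.003678
Wq = λ·E[S²]/(2(1−ρ)) = 20.04·0.003678/(2·0.1503) = 0.24521 hr

Final: 0.24521 hr


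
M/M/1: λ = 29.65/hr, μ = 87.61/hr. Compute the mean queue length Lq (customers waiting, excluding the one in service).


ρ = 29.65/87.61 = 0.3384
Lq = ρ²/(1−ρ) = 0.1145/0.6616 = 0.1731

Final: 0.1731


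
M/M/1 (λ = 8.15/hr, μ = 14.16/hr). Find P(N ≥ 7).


ρ = 8.15/14.16 = 0.5756
P(N ≥ n) = ρ^n = 0.5756^7 = 0.020925

Final: 0.020925


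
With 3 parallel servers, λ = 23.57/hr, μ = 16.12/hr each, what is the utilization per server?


ρ = λ/(cμ) = 23.57/(3·16.12) = 23.57/48.36 = 0.4874

Final: 0.4874


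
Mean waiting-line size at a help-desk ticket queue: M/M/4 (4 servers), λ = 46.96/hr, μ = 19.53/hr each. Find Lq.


a = λ/μ = 2.4045; ρ = a/4 = 0.6011
P₀ = 0.082616
Lq = P₀·a^c·ρ / (c!·(1−ρ)²) = 0.082616·33.42746·0.6011/(24·0.15910)
= 0.43476

Final: 0.43476


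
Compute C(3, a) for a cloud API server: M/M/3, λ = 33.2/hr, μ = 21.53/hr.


a = λ/μ = 1.5420; ρ = a/3 = 0.5140
P₀ = 0.200463 (from M/M/c formula)
C(c,a) = [a^c/(c!(1−ρ))]·P₀ = [3.66676/(6·0.4860)]·0.200463
= 1.25749·0.200463 = 0.252080

Final: 0.252080


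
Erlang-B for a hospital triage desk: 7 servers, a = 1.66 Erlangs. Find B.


B(c,a) = (a^c/c!) / Σ_{k=0}^{c} a^k/k!
a^7/7! = 0.006892
Σ terms (k=0..7): 1.00000 + 1.66000 + 1.37780 + 0.76238 + 0.31639 + 0.10504 + 0.02906 + 0.006892 = 5.257566
B = 0.006892/5.257566 = 0.001311

Final: 0.001311


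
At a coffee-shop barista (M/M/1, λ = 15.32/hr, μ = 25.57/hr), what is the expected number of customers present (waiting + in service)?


ρ = λ/μ = 15.32/25.57 = 0.5991
L = ρ/(1−ρ) = 0.5991/(1 − 0.5991) = 0.5991/0.4009 = 1.4946

Final: 1.4946


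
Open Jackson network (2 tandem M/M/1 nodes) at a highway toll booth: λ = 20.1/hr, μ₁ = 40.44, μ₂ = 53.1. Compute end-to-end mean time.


Each node sees arrival rate λ = 20.1/hr (tandem ⇒ throughput preserved).
W₁ = 1/(μ₁−λ) = 1/(40.44−20.1) = 0.04916 hr
W₂ = 1/(μ₂−λ) = 1/(53.1−20.1) = 0.03030 hr
W_total = W₁ + W₂ = 0.04916 + 0.03030 = 0.07947 hr

Final: 0.07947 hr


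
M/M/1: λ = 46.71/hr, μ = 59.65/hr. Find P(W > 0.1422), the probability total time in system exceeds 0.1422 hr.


W ~ Exponential(μ−λ) for M/M/1.
μ − λ = 59.65 − 46.71 = 12.9400
P(W > t) = e^{−(μ−λ)t} = e^{−1.8401} = 0.158807

Final: 0.158807


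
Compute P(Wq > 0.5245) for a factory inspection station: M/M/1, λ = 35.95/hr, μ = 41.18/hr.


ρ = 35.95/41.18 = 0.8730
P(Wq > t) = ρ·e^{−(μ−λ)t} = 0.8730·e^{−2.7431}
= 0.8730·0.064368 = 0.056193

Final: 0.056193


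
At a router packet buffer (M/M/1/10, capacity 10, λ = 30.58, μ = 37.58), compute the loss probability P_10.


ρ = λ/μ = 30.58/37.58 = 0.8137
P_K = (1−ρ)ρ^K/(1−ρ^(K+1)) = (0.1863·0.127294)/(1 − 0.103583)
= 0.023711/0.896417 = 0.026451

Final: 0.026451


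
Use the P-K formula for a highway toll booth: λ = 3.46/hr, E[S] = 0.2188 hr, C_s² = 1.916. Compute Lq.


ρ = λ·E[S] = 3.46·0.2188 = 0.7570
Lq = ρ²(1+C_s²)/(2(1−ρ)) = 0.5731·(1+1.916)/(2·0.2430)
= 0.5731·2.9160/0.4859 = 3.43941

Final: 3.43941


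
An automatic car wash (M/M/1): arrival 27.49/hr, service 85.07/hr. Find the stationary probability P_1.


ρ = 27.49/85.07 = 0.3231
P_n = (1−ρ)·ρ^n = (1 − 0.3231)·0.3231^1 = 0.6769·0.323146 = 0.218723

Final: 0.218723


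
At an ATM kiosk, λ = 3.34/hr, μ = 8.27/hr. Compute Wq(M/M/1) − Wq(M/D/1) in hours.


ρ = 3.34/8.27 = 0.4039
Wq(M/M/1) = ρ/(μ−λ) = 0.4039/4.93 = 0.08192 hr
Wq(M/D/1) = ρ/(2(μ−λ)) = 0.04096 hr
Savings = 0.08192 − 0.04096 = 0.04096 hr

Final: 0.04096 hr


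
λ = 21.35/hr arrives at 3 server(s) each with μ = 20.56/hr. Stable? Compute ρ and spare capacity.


Total capacity cμ = 3·20.56 = 61.68/hr
ρ = λ/(cμ) = 21.35/61.68 = 0.3461
Stable ⇔ ρ < 1: YES
Spare capacity = cμ − λ = 61.68 − 21.35 = 40.33/hr

Final: ρ = 0.3461; stable; margin = 40.33/hr


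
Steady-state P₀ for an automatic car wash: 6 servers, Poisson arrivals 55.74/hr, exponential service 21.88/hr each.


a = λ/μ = 55.74/21.88 = 2.5475; ρ = a/c = 0.4246
Σ_{k=0}^{5} a^k/k! (terms k=0..5) = 1.00000 + 2.54753 + 3.24496 + 2.75555 + 1.75496 + 0.89416 = 12.19716
Tail: a^6/(6!(1−ρ)) = 273.34925/(720·0.5754) = 0.65979
P₀ = 1/(12.19716 + 0.65979) = 1/12.85695 = 0.077779

Final: 0.077779


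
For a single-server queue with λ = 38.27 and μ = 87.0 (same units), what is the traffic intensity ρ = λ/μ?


ρ = λ/μ = 38.27/87.0 = 0.4399

Final: 0.4399


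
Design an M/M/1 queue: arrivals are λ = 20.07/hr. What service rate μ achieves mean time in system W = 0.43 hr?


W = 1/(μ−λ) ⇒ μ − λ = 1/W = 1/0.43 = 2.3256
μ = λ + 1/W = 20.07 + 2.3256 = 22.3956 per hr

Final: 22.3956 /hr


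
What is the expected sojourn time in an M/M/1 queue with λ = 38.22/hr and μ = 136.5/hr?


W = 1/(μ−λ) = 1/(136.5 − 38.22) = 1/98.28 = 0.01018 hr

Final: 0.01018 hr


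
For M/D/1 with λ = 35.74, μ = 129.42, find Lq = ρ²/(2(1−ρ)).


ρ = 35.74/129.42 = 0.2762
M/D/1: Lq = ρ²/(2(1−ρ)) = 0.07626/(2·0.7238) = 0.05268

Final: 0.05268


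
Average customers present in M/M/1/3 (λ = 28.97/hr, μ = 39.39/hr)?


ρ = 28.97/39.39 = 0.7355
L = ρ[1 − (K+1)ρ^K + Kρ^(K+1)] / [(1−ρ)(1−ρ^(K+1))]
Numerator: 0.7355·(1 − 4·0.397821 + 3·0.292584) = 0.210687
Denominator: (0.2645)·(0.707416) = 0.187136
L = 0.210687/0.187136 = 1.1259

Final: 1.1259


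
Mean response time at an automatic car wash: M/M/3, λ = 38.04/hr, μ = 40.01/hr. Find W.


a = 0.9508; ρ = 0.3169; P₀ = 0.382785
Lq = P₀·a^c·ρ/(c!(1−ρ)²) = 0.03724
Wq = Lq/λ = 0.03724/38.04 = 0.0009790 hr
W = Wq + 1/μ = 0.0009790 + 0.02499 = 0.02597 hr

Final: 0.02597 hr


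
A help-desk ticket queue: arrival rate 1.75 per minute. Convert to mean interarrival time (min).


Mean interarrival time = 1/λ = 1/1.75 minute = 0.57143 minute
In minutes: 0.57143 × 1 = 0.5714 min

Final: 0.5714 min


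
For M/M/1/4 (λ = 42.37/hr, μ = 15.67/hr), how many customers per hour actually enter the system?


ρ = 2.7039; P_K = (1−ρ)ρ^4/(1−ρ^5) = 0.634553
λ_eff = λ(1 − P_K) = 42.37·(1 − 0.634553) = 42.37·0.365447 = 15.4840 /hr

Final: 15.4840 /hr


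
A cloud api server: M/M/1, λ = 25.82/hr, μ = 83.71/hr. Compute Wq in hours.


ρ = 25.82/83.71 = 0.3084
Wq = ρ/(μ−λ) = 0.3084/(83.71 − 25.82) = 0.3084/57.89 = 0.005328 hr

Final: 0.005328 hr


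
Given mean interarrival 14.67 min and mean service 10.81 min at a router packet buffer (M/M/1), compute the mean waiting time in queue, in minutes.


λ = 60/14.67 = 4.0900 /hr
μ = 60/10.81 = 5.5504 /hr
ρ = λ/μ = 4.0900/5.5504 = 0.7369
Wq = ρ/(μ−λ) = 0.7369/(5.5504−4.0900) = 0.50456 hr
In minutes: 0.50456·60 = 30.274 min

Final: 30.274 min


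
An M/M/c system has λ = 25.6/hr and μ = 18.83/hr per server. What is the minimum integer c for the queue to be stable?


Stability requires cμ > λ ⇔ c > λ/μ.
λ/μ = 25.6/18.83 = 1.3595
Minimum integer c = ⌊1.3595⌋ + 1 = 2
Check: 2·18.83 = 37.66 > 25.6, while 1·18.83 = 18.83 ≤ 25.6

Final: 2 servers


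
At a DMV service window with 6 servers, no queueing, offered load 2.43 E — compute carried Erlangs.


B(6,2.43) = 0.025489 (Erlang-B)
Carried load = a(1 − B) = 2.43·(1 − 0.025489) = 2.43·0.974511 = 2.3681 E

Final: 2.3681 Erlangs


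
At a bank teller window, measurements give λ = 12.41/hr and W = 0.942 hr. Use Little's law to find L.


L = λW = 12.41·0.942 = 11.6902

Final: 11.6902


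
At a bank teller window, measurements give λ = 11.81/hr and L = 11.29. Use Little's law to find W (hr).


W = L/λ = 11.29/11.81 = 0.9560 hr

Final: 0.9560 hr


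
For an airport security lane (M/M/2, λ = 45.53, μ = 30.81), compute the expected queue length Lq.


a = λ/μ = 1.4778; ρ = a/2 = 0.7389
P₀ = 0.150163
Lq = P₀·a^c·ρ / (c!·(1−ρ)²) = 0.150163·2.18380·0.7389/(2·0.06818)
= 1.77686

Final: 1.77686


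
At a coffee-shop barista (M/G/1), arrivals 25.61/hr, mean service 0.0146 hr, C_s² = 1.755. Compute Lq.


ρ = λ·E[S] = 25.61·0.0146 = 0.3739
Lq = ρ²(1+C_s²)/(2(1−ρ)) = 0.1398·(1+1.755)/(2·0.6261)
= 0.1398·2.7550/1.2522 = 0.30759

Final: 0.30759


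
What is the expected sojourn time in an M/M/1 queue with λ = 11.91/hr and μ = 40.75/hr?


W = 1/(μ−λ) = 1/(40.75 − 11.91) = 1/28.84 = 0.03467 hr

Final: 0.03467 hr


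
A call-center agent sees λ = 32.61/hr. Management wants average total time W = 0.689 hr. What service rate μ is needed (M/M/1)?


W = 1/(μ−λ) ⇒ μ − λ = 1/W = 1/0.689 = 1.4514
μ = λ + 1/W = 32.61 + 1.4514 = 34.0614 per hr

Final: 34.0614 /hr


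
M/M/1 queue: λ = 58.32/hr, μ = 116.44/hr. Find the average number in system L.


ρ = λ/μ = 58.32/116.44 = 0.5009
L = ρ/(1−ρ) = 0.5009/(1 − 0.5009) = 0.5009/0.4991 = 1.0034

Final: 1.0034


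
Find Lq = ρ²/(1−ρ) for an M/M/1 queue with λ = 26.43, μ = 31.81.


ρ = 26.43/31.81 = 0.8309
Lq = ρ²/(1−ρ) = 0.6903/0.1691 = 4.0818

Final: 4.0818


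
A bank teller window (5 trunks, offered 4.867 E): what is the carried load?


B(5,4.867) = 0.273981 (Erlang-B)
Carried load = a(1 − B) = 4.867·(1 − 0.273981) = 4.867·0.726019 = 3.5335 E

Final: 3.5335 Erlangs


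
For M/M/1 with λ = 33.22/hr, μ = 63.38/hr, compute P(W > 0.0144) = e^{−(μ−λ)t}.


W ~ Exponential(μ−λ) for M/M/1.
μ − λ = 63.38 − 33.22 = 30.1600
P(W > t) = e^{−(μ−λ)t} = e^{−0.4343} = 0.647715

Final: 0.647715


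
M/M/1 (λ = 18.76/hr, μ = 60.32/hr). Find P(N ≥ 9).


ρ = 18.76/60.32 = 0.3110
P(N ≥ n) = ρ^n = 0.3110^9 = 0.00002722

Final: 0.00002722


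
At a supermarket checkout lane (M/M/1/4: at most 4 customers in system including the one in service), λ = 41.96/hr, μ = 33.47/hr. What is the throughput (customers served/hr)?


ρ = 1.2537; P_K = (1−ρ)ρ^4/(1−ρ^5) = 0.298838
λ_eff = λ(1 − P_K) = 41.96·(1 − 0.298838) = 41.96·0.701162 = 29.4208 /hr

Final: 29.4208 /hr


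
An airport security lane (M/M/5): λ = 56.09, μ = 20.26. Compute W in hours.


a = 2.7685; ρ = 0.5537; P₀ = 0.060161
Lq = P₀·a^c·ρ/(c!(1−ρ)²) = 0.22667
Wq = Lq/λ = 0.22667/56.09 = 0.004041 hr
W = Wq + 1/μ = 0.004041 + 0.04936 = 0.05340 hr

Final: 0.05340 hr


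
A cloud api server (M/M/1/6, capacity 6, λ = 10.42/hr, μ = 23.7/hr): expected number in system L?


ρ = 10.42/23.7 = 0.4397
L = ρ[1 − (K+1)ρ^K + Kρ^(K+1)] / [(1−ρ)(1−ρ^(K+1))]
Numerator: 0.4397·(1 − 7·0.007223 + 6·0.003176) = 0.425810
Denominator: (0.5603)·(0.996824) = 0.558558
L = 0.425810/0.558558 = 0.7623

Final: 0.7623


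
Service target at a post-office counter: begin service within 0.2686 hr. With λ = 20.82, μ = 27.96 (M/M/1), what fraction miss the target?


ρ = 20.82/27.96 = 0.7446
P(Wq > t) = ρ·e^{−(μ−λ)t} = 0.7446·e^{−1.9178}
= 0.7446·0.146929 = 0.109409

Final: 0.109409


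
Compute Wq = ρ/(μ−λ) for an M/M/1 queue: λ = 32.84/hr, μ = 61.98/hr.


ρ = 32.84/61.98 = 0.5298
Wq = ρ/(μ−λ) = 0.5298/(61.98 − 32.84) = 0.5298/29.14 = 0.01818 hr

Final: 0.01818 hr


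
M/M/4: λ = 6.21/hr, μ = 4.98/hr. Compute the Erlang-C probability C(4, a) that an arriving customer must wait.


a = λ/μ = 1.2470; ρ = a/4 = 0.3117
P₀ = 0.286202 (from M/M/c formula)
C(c,a) = [a^c/(c!(1−ρ))]·P₀ = [2.41796/(24·0.6883)]·0.286202
= 0.14638·0.286202 = 0.041895

Final: 0.041895


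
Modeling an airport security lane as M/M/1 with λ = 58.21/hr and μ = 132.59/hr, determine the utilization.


ρ = λ/μ = 58.21/132.59 = 0.4390

Final: 0.4390


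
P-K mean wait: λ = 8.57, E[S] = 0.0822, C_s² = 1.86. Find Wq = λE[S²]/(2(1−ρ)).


ρ = λ·E[S] = 8.57·0.0822 = 0.7045
E[S²] = E[S]²(1+C_s²) = 0.0822²·(1+1.86) = 0.019325
Wq = λ·E[S²]/(2(1−ρ)) = 8.57·0.019325/(2·0.2955) = 0.28018 hr

Final: 0.28018 hr


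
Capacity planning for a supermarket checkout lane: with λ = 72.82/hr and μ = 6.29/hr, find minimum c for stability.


Stability requires cμ > λ ⇔ c > λ/μ.
λ/μ = 72.82/6.29 = 11.5771
Minimum integer c = ⌊11.5771⌋ + 1 = 12
Check: 12·6.29 = 75.48 > 72.82, while 11·6.29 = 69.19 ≤ 72.82

Final: 12 servers


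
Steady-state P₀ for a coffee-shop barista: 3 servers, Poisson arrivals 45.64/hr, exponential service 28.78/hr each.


a = λ/μ = 45.64/28.78 = 1.5858; ρ = a/c = 0.5286
Σ_{k=0}^{2} a^k/k! (terms k=0..2) = 1.00000 + 1.58582 + 1.25742 = 3.84324
Tail: a^3/(3!(1−ρ)) = 3.98809/(6·0.4714) = 1.41004
P₀ = 1/(3.84324 + 1.41004) = 1/5.25328 = 0.190357

Final: 0.190357


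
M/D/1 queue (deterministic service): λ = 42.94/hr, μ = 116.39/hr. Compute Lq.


ρ = 42.94/116.39 = 0.3689
M/D/1: Lq = ρ²/(2(1−ρ)) = 0.1361/(2·0.6311) = 0.10784

Final: 0.10784


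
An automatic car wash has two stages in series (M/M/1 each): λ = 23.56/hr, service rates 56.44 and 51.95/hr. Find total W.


Each node sees arrival rate λ = 23.56/hr (tandem ⇒ throughput preserved).
W₁ = 1/(μ₁−λ) = 1/(56.44−23.56) = 0.03041 hr
W₂ = 1/(μ₂−λ) = 1/(51.95−23.56) = 0.03522 hr
W_total = W₁ + W₂ = 0.03041 + 0.03522 = 0.06564 hr

Final: 0.06564 hr


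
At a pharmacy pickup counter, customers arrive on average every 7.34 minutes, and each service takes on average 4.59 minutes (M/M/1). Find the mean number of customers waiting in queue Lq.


λ = 60/7.34 = 8.1744 /hr
μ = 60/4.59 = 13.0719 /hr
ρ = λ/μ = 8.1744/13.0719 = 0.6253
Lq = ρ²/(1−ρ) = 0.3911/0.3747 = 1.0438

Final: 1.0438


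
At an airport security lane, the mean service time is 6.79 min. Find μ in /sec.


μ = 1/(service time) in consistent units.
1 second = 0.0166667 min, so μ = 0.0166667/6.79 = 0.002455 per second

Final: 0.002455 /sec


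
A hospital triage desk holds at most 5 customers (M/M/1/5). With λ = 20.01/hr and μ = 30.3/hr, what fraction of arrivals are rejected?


ρ = λ/μ = 20.01/30.3 = 0.6604
P_K = (1−ρ)ρ^K/(1−ρ^(K+1)) = (0.3396·0.125609)/(1 − 0.082952)
= 0.042657/0.917048 = 0.046516

Final: 0.046516


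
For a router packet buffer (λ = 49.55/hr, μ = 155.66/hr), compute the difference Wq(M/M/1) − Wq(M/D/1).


ρ = 49.55/155.66 = 0.3183
Wq(M/M/1) = ρ/(μ−λ) = 0.3183/106.11 = 0.003000 hr
Wq(M/D/1) = ρ/(2(μ−λ)) = 0.001500 hr
Savings = 0.003000 − 0.001500 = 0.001500 hr

Final: 0.001500 hr


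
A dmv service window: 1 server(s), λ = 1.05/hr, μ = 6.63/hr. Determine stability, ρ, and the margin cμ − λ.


Total capacity cμ = 1·6.63 = 6.63/hr
ρ = λ/(cμ) = 1.05/6.63 = 0.1584
Stable ⇔ ρ < 1: YES
Spare capacity = cμ − λ = 6.63 − 1.05 = 5.58/hr

Final: ρ = 0.1584; stable; margin = 5.58/hr


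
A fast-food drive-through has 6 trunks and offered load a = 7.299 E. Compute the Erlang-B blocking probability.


B(c,a) = (a^c/c!) / Σ_{k=0}^{c} a^k/k!
a^6/6! = 210.013729
Σ terms (k=0..6): 1.00000 + 7.29900 + 26.63770 + 64.80953 + 118.26118 + 172.63767 + 210.01373 = 600.658808
B = 210.013729/600.658808 = 0.349639

Final: 0.349639


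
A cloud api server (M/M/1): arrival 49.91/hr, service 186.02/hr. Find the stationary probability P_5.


ρ = 49.91/186.02 = 0.2683
P_n = (1−ρ)·ρ^n = (1 − 0.2683)·0.2683^5 = 0.7317·0.001390 = 0.001017

Final: 0.001017


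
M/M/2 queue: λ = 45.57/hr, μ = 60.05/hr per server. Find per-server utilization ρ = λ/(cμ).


ρ = λ/(cμ) = 45.57/(2·60.05) = 45.57/120.10 = 0.3794

Final: 0.3794


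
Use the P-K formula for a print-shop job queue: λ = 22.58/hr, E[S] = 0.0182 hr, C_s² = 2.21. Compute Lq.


ρ = λ·E[S] = 22.58·0.0182 = 0.4110
Lq = ρ²(1+C_s²)/(2(1−ρ)) = 0.1689·(1+2.21)/(2·0.5890)
= 0.1689·3.2100/1.1781 = 0.46017

Final: 0.46017


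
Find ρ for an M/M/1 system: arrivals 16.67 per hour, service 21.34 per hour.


ρ = λ/μ = 16.67/21.34 = 0.7812

Final: 0.7812


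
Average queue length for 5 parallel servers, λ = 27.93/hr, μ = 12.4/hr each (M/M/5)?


a = λ/μ = 2.2524; ρ = a/5 = 0.4505
P₀ = 0.103677
Lq = P₀·a^c·ρ / (c!·(1−ρ)²) = 0.103677·57.97573·0.4505/(120·0.30197)
= 0.07472

Final: 0.07472


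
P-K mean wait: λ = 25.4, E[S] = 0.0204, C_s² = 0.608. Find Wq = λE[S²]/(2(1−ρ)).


ρ = λ·E[S] = 25.4·0.0204 = 0.5182
E[S²] = E[S]²(1+C_s²) = 0.0204²·(1+0.608) = 0.0006692
Wq = λ·E[S²]/(2(1−ρ)) = 25.4·0.0006692/(2·0.4818) = 0.01764 hr

Final: 0.01764 hr


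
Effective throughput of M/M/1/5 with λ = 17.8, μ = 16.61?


ρ = 1.0716; P_K = (1−ρ)ρ^5/(1−ρ^6) = 0.196765
λ_eff = λ(1 − P_K) = 17.8·(1 − 0.196765) = 17.8·0.803235 = 14.2976 /hr

Final: 14.2976 /hr


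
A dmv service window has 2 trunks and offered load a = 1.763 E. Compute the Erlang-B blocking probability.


B(c,a) = (a^c/c!) / Σ_{k=0}^{c} a^k/k!
a^2/2! = 1.554084
Σ terms (k=0..2): 1.00000 + 1.76300 + 1.55408 = 4.317084
B = 1.554084/4.317084 = 0.359985

Final: 0.359985


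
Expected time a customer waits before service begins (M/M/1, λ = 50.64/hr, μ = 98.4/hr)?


ρ = 50.64/98.4 = 0.5146
Wq = ρ/(μ−λ) = 0.5146/(98.4 − 50.64) = 0.5146/47.76 = 0.01078 hr

Final: 0.01078 hr


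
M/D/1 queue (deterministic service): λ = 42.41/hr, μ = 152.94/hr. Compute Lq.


ρ = 42.41/152.94 = 0.2773
M/D/1: Lq = ρ²/(2(1−ρ)) = 0.07689/(2·0.7227) = 0.05320

Final: 0.05320


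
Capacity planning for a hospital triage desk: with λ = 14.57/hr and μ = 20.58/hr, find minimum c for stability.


Stability requires cμ > λ ⇔ c > λ/μ.
λ/μ = 14.57/20.58 = 0.7080
Minimum integer c = ⌊0.7080⌋ + 1 = 1
Check: 1·20.58 = 20.58 > 14.57, while 0·20.58 = 0.00 ≤ 14.57

Final: 1 servers


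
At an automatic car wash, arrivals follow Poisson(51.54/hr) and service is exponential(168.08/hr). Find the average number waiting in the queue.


ρ = 51.54/168.08 = 0.3066
Lq = ρ²/(1−ρ) = 0.09403/0.6934 = 0.1356

Final: 0.1356


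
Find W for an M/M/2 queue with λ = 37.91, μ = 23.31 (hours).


a = 1.6263; ρ = 0.8132; P₀ = 0.103040
Lq = P₀·a^c·ρ/(c!(1−ρ)²) = 3.17461
Wq = Lq/λ = 3.17461/37.91 = 0.08374 hr
W = Wq + 1/μ = 0.08374 + 0.04290 = 0.12664 hr

Final: 0.12664 hr


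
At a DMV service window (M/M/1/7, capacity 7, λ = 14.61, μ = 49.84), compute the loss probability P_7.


ρ = λ/μ = 14.61/49.84 = 0.2931
P_K = (1−ρ)ρ^K/(1−ρ^(K+1)) = (0.7069·0.0001860)/(1 − 0.00005452)
= 0.0001315/0.999945 = 0.0001315

Final: 0.0001315


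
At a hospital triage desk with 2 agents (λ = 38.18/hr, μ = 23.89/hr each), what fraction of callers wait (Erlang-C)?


a = λ/μ = 1.5982; ρ = a/2 = 0.7991
P₀ = 0.111680 (from M/M/c formula)
C(c,a) = [a^c/(c!(1−ρ))]·P₀ = [2.55411/(2·0.2009)]·0.111680
= 6.35601·0.111680 = 0.709838

Final: 0.709838


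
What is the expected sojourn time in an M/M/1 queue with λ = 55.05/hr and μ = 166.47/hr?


W = 1/(μ−λ) = 1/(166.47 − 55.05) = 1/111.42 = 0.008975 hr

Final: 0.008975 hr


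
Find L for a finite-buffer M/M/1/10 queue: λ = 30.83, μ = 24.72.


ρ = 30.83/24.72 = 1.2472
L = ρ[1 − (K+1)ρ^K + Kρ^(K+1)] / [(1−ρ)(1−ρ^(K+1))]
Numerator: 1.2472·(1 − 11·9.104384 + 10·11.354699) = 17.957685
Denominator: (-0.2472)·(-10.354699) = 2.559353
L = 17.957685/2.559353 = 7.0165

Final: 7.0165
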